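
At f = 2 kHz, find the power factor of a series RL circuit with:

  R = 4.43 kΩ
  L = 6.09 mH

Step 1 — Angular frequency: ω = 2π·f = 2π·2000 = 1.257e+04 rad/s.
Step 2 — Component impedances:
  R: Z = R = 4430 Ω
  L: Z = jωL = j·1.257e+04·0.00609 = 0 + j76.53 Ω
Step 3 — Series combination: Z_total = R + L = 4430 + j76.53 Ω = 4431∠1.0° Ω.
Step 4 — Power factor: PF = cos(φ) = Re(Z)/|Z| = 4430/4430.66 = 0.9999.
Step 5 — Type: Im(Z) = 76.53 ⇒ lagging (phase φ = 1.0°).

PF = 0.9999 (lagging, φ = 1.0°)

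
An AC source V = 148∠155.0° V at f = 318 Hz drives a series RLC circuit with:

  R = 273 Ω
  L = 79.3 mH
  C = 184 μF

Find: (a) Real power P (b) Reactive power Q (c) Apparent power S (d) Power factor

Step 1 — Angular frequency: ω = 2π·f = 2π·318 = 1998 rad/s.
Step 2 — Component impedances:
  R: Z = R = 273 Ω
  L: Z = jωL = j·1998·0.0793 = 0 + j158.4 Ω
  C: Z = 1/(jωC) = -j/(ω·C) = 0 - j2.72 Ω
Step 3 — Series combination: Z_total = R + L + C = 273 + j155.7 Ω = 314.3∠29.7° Ω.
Step 4 — Source phasor: V = 148∠155.0° V = -134.1 + j62.55 V.
Step 5 — Current: I = V / Z = -0.2721 + j0.3843 A = 0.4709∠125.3° A.
Step 6 — Complex power: S = V·I* = 60.54 + j34.53 VA.
Step 7 — Real power: P = Re(S) = 60.54 W.
Step 8 — Reactive power: Q = Im(S) = 34.53 VAR.
Step 9 — Apparent power: |S| = 69.69 VA.
Step 10 — Power factor: PF = P/|S| = 0.8686 (lagging).

(a) P = 60.54 W  (b) Q = 34.53 VAR  (c) S = 69.69 VA  (d) PF = 0.8686 (lagging)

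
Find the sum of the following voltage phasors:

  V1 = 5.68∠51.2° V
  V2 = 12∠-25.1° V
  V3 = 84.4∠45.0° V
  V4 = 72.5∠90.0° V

Step 1 — Convert each phasor to rectangular form:
  V1 = 5.68·(cos(51.2°) + j·sin(51.2°)) = 3.559 + j4.427 V
  V2 = 12·(cos(-25.1°) + j·sin(-25.1°)) = 10.87 - j5.09 V
  V3 = 84.4·(cos(45.0°) + j·sin(45.0°)) = 59.68 + j59.68 V
  V4 = 72.5·(cos(90.0°) + j·sin(90.0°)) = 0 + j72.5 V
Step 2 — Sum components: V_total = 74.11 + j131.5 V.
Step 3 — Convert to polar: |V_total| = 151 V, ∠V_total = 60.6°.

V_total = 151∠60.6° V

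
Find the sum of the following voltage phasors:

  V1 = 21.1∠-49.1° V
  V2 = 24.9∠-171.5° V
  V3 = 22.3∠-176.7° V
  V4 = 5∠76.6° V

Step 1 — Convert each phasor to rectangular form:
  V1 = 21.1·(cos(-49.1°) + j·sin(-49.1°)) = 13.82 - j15.95 V
  V2 = 24.9·(cos(-171.5°) + j·sin(-171.5°)) = -24.63 - j3.68 V
  V3 = 22.3·(cos(-176.7°) + j·sin(-176.7°)) = -22.26 - j1.284 V
  V4 = 5·(cos(76.6°) + j·sin(76.6°)) = 1.159 + j4.864 V
Step 2 — Sum components: V_total = -31.92 - j16.05 V.
Step 3 — Convert to polar: |V_total| = 35.72 V, ∠V_total = -153.3°.

V_total = 35.72∠-153.3° V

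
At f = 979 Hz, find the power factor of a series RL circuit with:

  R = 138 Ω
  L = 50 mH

Step 1 — Angular frequency: ω = 2π·f = 2π·979 = 6151 rad/s.
Step 2 — Component impedances:
  R: Z = R = 138 Ω
  L: Z = jωL = j·6151·0.05 = 0 + j307.6 Ω
Step 3 — Series combination: Z_total = R + L = 138 + j307.6 Ω = 337.1∠65.8° Ω.
Step 4 — Power factor: PF = cos(φ) = Re(Z)/|Z| = 138/337.1 = 0.4094.
Step 5 — Type: Im(Z) = 307.6 ⇒ lagging (phase φ = 65.8°).

PF = 0.4094 (lagging, φ = 65.8°)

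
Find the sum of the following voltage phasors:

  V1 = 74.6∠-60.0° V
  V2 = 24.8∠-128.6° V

Step 1 — Convert each phasor to rectangular form:
  V1 = 74.6·(cos(-60.0°) + j·sin(-60.0°)) = 37.3 - j64.61 V
  V2 = 24.8·(cos(-128.6°) + j·sin(-128.6°)) = -15.47 - j19.38 V
Step 2 — Sum components: V_total = 21.83 - j83.99 V.
Step 3 — Convert to polar: |V_total| = 86.78 V, ∠V_total = -75.4°.

V_total = 86.78∠-75.4° V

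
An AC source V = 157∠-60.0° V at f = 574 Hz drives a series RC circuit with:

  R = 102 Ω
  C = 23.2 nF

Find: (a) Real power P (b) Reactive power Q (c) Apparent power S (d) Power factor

Step 1 — Angular frequency: ω = 2π·f = 2π·574 = 3607 rad/s.
Step 2 — Component impedances:
  R: Z = R = 102 Ω
  C: Z = 1/(jωC) = -j/(ω·C) = 0 - j1.195e+04 Ω
Step 3 — Series combination: Z_total = R + C = 102 - j1.195e+04 Ω = 1.195e+04∠-89.5° Ω.
Step 4 — Source phasor: V = 157∠-60.0° V = 78.5 - j136 V.
Step 5 — Current: I = V / Z = 0.01143 + j0.006471 A = 0.01314∠29.5° A.
Step 6 — Complex power: S = V·I* = 0.0176 - j2.062 VA.
Step 7 — Real power: P = Re(S) = 0.0176 W.
Step 8 — Reactive power: Q = Im(S) = -2.062 VAR.
Step 9 — Apparent power: |S| = 2.062 VA.
Step 10 — Power factor: PF = P/|S| = 0.008534 (leading).

(a) P = 0.0176 W  (b) Q = -2.062 VAR  (c) S = 2.062 VA  (d) PF = 0.008534 (leading)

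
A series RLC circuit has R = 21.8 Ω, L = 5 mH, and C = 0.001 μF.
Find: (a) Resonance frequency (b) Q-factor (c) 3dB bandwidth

Step 1 — Resonance: ω₀ = 1/√(LC) = 1/√(0.005·1e-09) = 4.472e+05 rad/s.
Step 2 — f₀ = ω₀/(2π) = 7.118e+04 Hz.
Step 3 — Series Q: Q = ω₀L/R = 4.472e+05·0.005/21.8 = 102.6.
Step 4 — Bandwidth: Δω = ω₀/Q = 4360 rad/s; BW = Δω/(2π) = 693.9 Hz.

(a) f₀ = 7.118e+04 Hz  (b) Q = 102.6  (c) BW = 693.9 Hz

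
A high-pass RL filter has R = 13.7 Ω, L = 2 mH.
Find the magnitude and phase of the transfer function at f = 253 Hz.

Step 1 — Angular frequency: ω = 2π·253 = 1590 rad/s.
Step 2 — Transfer function: H(jω) = jωL/(R + jωL).
Step 3 — Numerator jωL = j·3.179; denominator R + jωL = 13.7 + j3.179.
Step 4 — H = 0.0511 + j0.2202.
Step 5 — Magnitude: |H| = 0.2261 (-12.9 dB); phase: φ = 76.9°.

|H| = 0.2261 (-12.9 dB), φ = 76.9°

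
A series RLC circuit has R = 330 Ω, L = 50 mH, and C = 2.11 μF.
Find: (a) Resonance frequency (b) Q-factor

Step 1 — Resonance condition Im(Z)=0 gives ω₀ = 1/√(LC).
Step 2 — ω₀ = 1/√(0.05·2.11e-06) = 3079 rad/s.
Step 3 — f₀ = ω₀/(2π) = 490 Hz.
Step 4 — Series Q: Q = ω₀L/R = 3079·0.05/330 = 0.4665.

(a) f₀ = 490 Hz  (b) Q = 0.4665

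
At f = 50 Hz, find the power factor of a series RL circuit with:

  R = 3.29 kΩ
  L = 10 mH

Step 1 — Angular frequency: ω = 2π·f = 2π·50 = 314.2 rad/s.
Step 2 — Component impedances:
  R: Z = R = 3290 Ω
  L: Z = jωL = j·314.2·0.01 = 0 + j3.142 Ω
Step 3 — Series combination: Z_total = R + L = 3290 + j3.142 Ω = 3290∠0.1° Ω.
Step 4 — Power factor: PF = cos(φ) = Re(Z)/|Z| = 3290/3290 = 1.
Step 5 — Type: Im(Z) = 3.142 ⇒ lagging (phase φ = 0.1°).

PF = 1 (lagging, φ = 0.1°)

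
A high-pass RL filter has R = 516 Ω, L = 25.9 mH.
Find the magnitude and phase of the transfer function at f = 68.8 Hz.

Step 1 — Angular frequency: ω = 2π·68.8 = 432.3 rad/s.
Step 2 — Transfer function: H(jω) = jωL/(R + jωL).
Step 3 — Numerator jωL = j·11.2; denominator R + jωL = 516 + j11.2.
Step 4 — H = 0.0004706 + j0.02169.
Step 5 — Magnitude: |H| = 0.02169 (-33.3 dB); phase: φ = 88.8°.

|H| = 0.02169 (-33.3 dB), φ = 88.8°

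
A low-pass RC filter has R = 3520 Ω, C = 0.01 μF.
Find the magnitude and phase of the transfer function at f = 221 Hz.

Step 1 — Angular frequency: ω = 2π·221 = 1389 rad/s.
Step 2 — Transfer function: H(jω) = 1/(1 + jωRC).
Step 3 — Denominator: 1 + jωRC = 1 + j·1389·3520·1e-08 = 1 + j0.04888.
Step 4 — H = 0.9976 - j0.04876.
Step 5 — Magnitude: |H| = 0.9988 (-0.0 dB); phase: φ = -2.8°.

|H| = 0.9988 (-0.0 dB), φ = -2.8°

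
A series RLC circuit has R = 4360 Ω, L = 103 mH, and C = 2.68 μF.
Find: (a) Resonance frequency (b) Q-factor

Step 1 — Resonance condition Im(Z)=0 gives ω₀ = 1/√(LC).
Step 2 — ω₀ = 1/√(0.103·2.68e-06) = 1903 rad/s.
Step 3 — f₀ = ω₀/(2π) = 302.9 Hz.
Step 4 — Series Q: Q = ω₀L/R = 1903·0.103/4360 = 0.04496.

(a) f₀ = 302.9 Hz  (b) Q = 0.04496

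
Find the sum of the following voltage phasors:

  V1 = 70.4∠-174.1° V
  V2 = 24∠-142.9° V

Step 1 — Convert each phasor to rectangular form:
  V1 = 70.4·(cos(-174.1°) + j·sin(-174.1°)) = -70.03 - j7.237 V
  V2 = 24·(cos(-142.9°) + j·sin(-142.9°)) = -19.14 - j14.48 V
Step 2 — Sum components: V_total = -89.17 - j21.71 V.
Step 3 — Convert to polar: |V_total| = 91.77 V, ∠V_total = -166.3°.

V_total = 91.77∠-166.3° V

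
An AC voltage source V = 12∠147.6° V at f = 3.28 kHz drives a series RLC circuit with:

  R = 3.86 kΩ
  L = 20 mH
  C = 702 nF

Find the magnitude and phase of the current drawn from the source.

Step 1 — Angular frequency: ω = 2π·f = 2π·3280 = 2.061e+04 rad/s.
Step 2 — Component impedances:
  R: Z = R = 3860 Ω
  L: Z = jωL = j·2.061e+04·0.02 = 0 + j412.2 Ω
  C: Z = 1/(jωC) = -j/(ω·C) = 0 - j69.12 Ω
Step 3 — Series combination: Z_total = R + L + C = 3860 + j343.1 Ω = 3875∠5.1° Ω.
Step 4 — Source phasor: V = 12∠147.6° V = -10.13 + j6.43 V.
Step 5 — Ohm's law: I = V / Z_total = (-10.13 + j6.43) / (3860 + j343.1) = -0.002457 + j0.001884 A.
Step 6 — Convert to polar: |I| = 0.003097 A, ∠I = 142.5°.

I = 0.003097∠142.5° A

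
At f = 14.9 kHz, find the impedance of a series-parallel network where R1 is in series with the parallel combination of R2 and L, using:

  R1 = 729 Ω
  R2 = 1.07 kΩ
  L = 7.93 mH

Step 1 — Angular frequency: ω = 2π·f = 2π·1.49e+04 = 9.362e+04 rad/s.
Step 2 — Component impedances:
  R1: Z = R = 729 Ω
  R2: Z = R = 1070 Ω
  L: Z = jωL = j·9.362e+04·0.00793 = 0 + j742.4 Ω
Step 3 — Parallel branch: R2 || L = 1/(1/R2 + 1/L) = 347.7 + j501.1 Ω.
Step 4 — Series with R1: Z_total = R1 + (R2 || L) = 1077 + j501.1 Ω = 1188∠25.0° Ω.

Z = 1077 + j501.1 Ω = 1188∠25.0° Ω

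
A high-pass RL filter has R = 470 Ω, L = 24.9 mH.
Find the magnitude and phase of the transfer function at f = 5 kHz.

Step 1 — Angular frequency: ω = 2π·5000 = 3.142e+04 rad/s.
Step 2 — Transfer function: H(jω) = jωL/(R + jωL).
Step 3 — Numerator jωL = j·782.3; denominator R + jωL = 470 + j782.3.
Step 4 — H = 0.7348 + j0.4415.
Step 5 — Magnitude: |H| = 0.8572 (-1.3 dB); phase: φ = 31.0°.

|H| = 0.8572 (-1.3 dB), φ = 31.0°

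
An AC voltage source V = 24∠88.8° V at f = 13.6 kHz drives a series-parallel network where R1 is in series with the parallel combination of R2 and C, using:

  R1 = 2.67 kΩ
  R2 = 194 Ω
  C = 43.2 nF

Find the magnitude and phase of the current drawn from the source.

Step 1 — Angular frequency: ω = 2π·f = 2π·1.36e+04 = 8.545e+04 rad/s.
Step 2 — Component impedances:
  R1: Z = R = 2670 Ω
  R2: Z = R = 194 Ω
  C: Z = 1/(jωC) = -j/(ω·C) = 0 - j270.9 Ω
Step 3 — Parallel branch: R2 || C = 1/(1/R2 + 1/C) = 128.2 - j91.83 Ω.
Step 4 — Series with R1: Z_total = R1 + (R2 || C) = 2798 - j91.83 Ω = 2800∠-1.9° Ω.
Step 5 — Source phasor: V = 24∠88.8° V = 0.5026 + j23.99 V.
Step 6 — Ohm's law: I = V / Z_total = (0.5026 + j23.99) / (2798 - j91.83) = -0.0001017 + j0.008572 A.
Step 7 — Convert to polar: |I| = 0.008572 A, ∠I = 90.7°.

I = 0.008572∠90.7° A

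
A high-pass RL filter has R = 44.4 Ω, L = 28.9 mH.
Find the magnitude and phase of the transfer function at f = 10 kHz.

Step 1 — Angular frequency: ω = 2π·1e+04 = 6.283e+04 rad/s.
Step 2 — Transfer function: H(jω) = jωL/(R + jωL).
Step 3 — Numerator jωL = j·1816; denominator R + jωL = 44.4 + j1816.
Step 4 — H = 0.9994 + j0.02444.
Step 5 — Magnitude: |H| = 0.9997 (-0.0 dB); phase: φ = 1.4°.

|H| = 0.9997 (-0.0 dB), φ = 1.4°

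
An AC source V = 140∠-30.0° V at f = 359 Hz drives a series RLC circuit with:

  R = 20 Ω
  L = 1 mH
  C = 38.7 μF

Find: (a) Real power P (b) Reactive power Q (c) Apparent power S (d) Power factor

Step 1 — Angular frequency: ω = 2π·f = 2π·359 = 2256 rad/s.
Step 2 — Component impedances:
  R: Z = R = 20 Ω
  L: Z = jωL = j·2256·0.001 = 0 + j2.256 Ω
  C: Z = 1/(jωC) = -j/(ω·C) = 0 - j11.46 Ω
Step 3 — Series combination: Z_total = R + L + C = 20 - j9.2 Ω = 22.01∠-24.7° Ω.
Step 4 — Source phasor: V = 140∠-30.0° V = 121.2 - j70 V.
Step 5 — Current: I = V / Z = 6.332 - j0.5872 A = 6.359∠-5.3° A.
Step 6 — Complex power: S = V·I* = 808.9 - j372.1 VA.
Step 7 — Real power: P = Re(S) = 808.9 W.
Step 8 — Reactive power: Q = Im(S) = -372.1 VAR.
Step 9 — Apparent power: |S| = 890.3 VA.
Step 10 — Power factor: PF = P/|S| = 0.9085 (leading).

(a) P = 808.9 W  (b) Q = -372.1 VAR  (c) S = 890.3 VA  (d) PF = 0.9085 (leading)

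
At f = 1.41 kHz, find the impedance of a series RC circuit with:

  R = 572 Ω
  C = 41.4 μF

Step 1 — Angular frequency: ω = 2π·f = 2π·1410 = 8859 rad/s.
Step 2 — Component impedances:
  R: Z = R = 572 Ω
  C: Z = 1/(jωC) = -j/(ω·C) = 0 - j2.726 Ω
Step 3 — Series combination: Z_total = R + C = 572 - j2.726 Ω = 572∠-0.3° Ω.

Z = 572 - j2.726 Ω = 572∠-0.3° Ω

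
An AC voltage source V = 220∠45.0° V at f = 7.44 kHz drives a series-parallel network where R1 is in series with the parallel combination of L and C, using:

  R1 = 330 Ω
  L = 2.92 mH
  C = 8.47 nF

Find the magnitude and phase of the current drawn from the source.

Step 1 — Angular frequency: ω = 2π·f = 2π·7440 = 4.675e+04 rad/s.
Step 2 — Component impedances:
  R1: Z = R = 330 Ω
  L: Z = jωL = j·4.675e+04·0.00292 = 0 + j136.5 Ω
  C: Z = 1/(jωC) = -j/(ω·C) = 0 - j2526 Ω
Step 3 — Parallel branch: L || C = 1/(1/L + 1/C) = 0 + j144.3 Ω.
Step 4 — Series with R1: Z_total = R1 + (L || C) = 330 + j144.3 Ω = 360.2∠23.6° Ω.
Step 5 — Source phasor: V = 220∠45.0° V = 155.6 + j155.6 V.
Step 6 — Ohm's law: I = V / Z_total = (155.6 + j155.6) / (330 + j144.3) = 0.5688 + j0.2227 A.
Step 7 — Convert to polar: |I| = 0.6108 A, ∠I = 21.4°.

I = 0.6108∠21.4° A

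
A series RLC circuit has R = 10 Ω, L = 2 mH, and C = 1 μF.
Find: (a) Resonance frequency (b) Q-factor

Step 1 — Resonance condition Im(Z)=0 gives ω₀ = 1/√(LC).
Step 2 — ω₀ = 1/√(0.002·1e-06) = 2.236e+04 rad/s.
Step 3 — f₀ = ω₀/(2π) = 3559 Hz.
Step 4 — Series Q: Q = ω₀L/R = 2.236e+04·0.002/10 = 4.472.

(a) f₀ = 3559 Hz  (b) Q = 4.472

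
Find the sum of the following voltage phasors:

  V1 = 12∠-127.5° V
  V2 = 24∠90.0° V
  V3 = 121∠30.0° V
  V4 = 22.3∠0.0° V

Step 1 — Convert each phasor to rectangular form:
  V1 = 12·(cos(-127.5°) + j·sin(-127.5°)) = -7.305 - j9.52 V
  V2 = 24·(cos(90.0°) + j·sin(90.0°)) = 0 + j24 V
  V3 = 121·(cos(30.0°) + j·sin(30.0°)) = 104.8 + j60.5 V
  V4 = 22.3·(cos(0.0°) + j·sin(0.0°)) = 22.3 V
Step 2 — Sum components: V_total = 119.8 + j74.98 V.
Step 3 — Convert to polar: |V_total| = 141.3 V, ∠V_total = 32.0°.

V_total = 141.3∠32.0° V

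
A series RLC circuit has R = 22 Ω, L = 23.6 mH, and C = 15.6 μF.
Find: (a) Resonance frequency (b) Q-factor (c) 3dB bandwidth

Step 1 — Resonance: ω₀ = 1/√(LC) = 1/√(0.0236·1.56e-05) = 1648 rad/s.
Step 2 — f₀ = ω₀/(2π) = 262.3 Hz.
Step 3 — Series Q: Q = ω₀L/R = 1648·0.0236/22 = 1.768.
Step 4 — Bandwidth: Δω = ω₀/Q = 932.2 rad/s; BW = Δω/(2π) = 148.4 Hz.

(a) f₀ = 262.3 Hz  (b) Q = 1.768  (c) BW = 148.4 Hz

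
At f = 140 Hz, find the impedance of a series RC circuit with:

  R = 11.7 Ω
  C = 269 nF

Step 1 — Angular frequency: ω = 2π·f = 2π·140 = 879.6 rad/s.
Step 2 — Component impedances:
  R: Z = R = 11.7 Ω
  C: Z = 1/(jωC) = -j/(ω·C) = 0 - j4226 Ω
Step 3 — Series combination: Z_total = R + C = 11.7 - j4226 Ω = 4226∠-89.8° Ω.

Z = 11.7 - j4226 Ω = 4226∠-89.8° Ω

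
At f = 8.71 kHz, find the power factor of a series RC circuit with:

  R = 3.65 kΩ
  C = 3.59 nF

Step 1 — Angular frequency: ω = 2π·f = 2π·8710 = 5.473e+04 rad/s.
Step 2 — Component impedances:
  R: Z = R = 3650 Ω
  C: Z = 1/(jωC) = -j/(ω·C) = 0 - j5090 Ω
Step 3 — Series combination: Z_total = R + C = 3650 - j5090 Ω = 6263∠-54.4° Ω.
Step 4 — Power factor: PF = cos(φ) = Re(Z)/|Z| = 3650/6263 = 0.5828.
Step 5 — Type: Im(Z) = -5090 ⇒ leading (phase φ = -54.4°).

PF = 0.5828 (leading, φ = -54.4°)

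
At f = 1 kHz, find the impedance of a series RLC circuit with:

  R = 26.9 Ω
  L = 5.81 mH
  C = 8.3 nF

Step 1 — Angular frequency: ω = 2π·f = 2π·1000 = 6283 rad/s.
Step 2 — Component impedances:
  R: Z = R = 26.9 Ω
  L: Z = jωL = j·6283·0.00581 = 0 + j36.51 Ω
  C: Z = 1/(jωC) = -j/(ω·C) = 0 - j1.918e+04 Ω
Step 3 — Series combination: Z_total = R + L + C = 26.9 - j1.914e+04 Ω = 1.914e+04∠-89.9° Ω.

Z = 26.9 - j1.914e+04 Ω = 1.914e+04∠-89.9° Ω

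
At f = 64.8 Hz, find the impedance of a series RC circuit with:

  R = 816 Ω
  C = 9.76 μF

Step 1 — Angular frequency: ω = 2π·f = 2π·64.8 = 407.2 rad/s.
Step 2 — Component impedances:
  R: Z = R = 816 Ω
  C: Z = 1/(jωC) = -j/(ω·C) = 0 - j251.6 Ω
Step 3 — Series combination: Z_total = R + C = 816 - j251.6 Ω = 853.9∠-17.1° Ω.

Z = 816 - j251.6 Ω = 853.9∠-17.1° Ω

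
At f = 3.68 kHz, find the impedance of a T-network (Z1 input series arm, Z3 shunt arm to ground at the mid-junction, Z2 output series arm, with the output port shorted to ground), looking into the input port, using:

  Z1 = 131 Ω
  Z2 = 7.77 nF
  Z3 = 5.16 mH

Step 1 — Angular frequency: ω = 2π·f = 2π·3680 = 2.312e+04 rad/s.
Step 2 — Component impedances:
  Z1: Z = R = 131 Ω
  Z2: Z = 1/(jωC) = -j/(ω·C) = 0 - j5566 Ω
  Z3: Z = jωL = j·2.312e+04·0.00516 = 0 + j119.3 Ω
Step 3 — With the output port shorted to ground, the output series arm Z2 runs from the junction to ground; the shunt arm Z3 also runs from the junction to ground. They appear in parallel: Z3 || Z2 = 0 + j121.9 Ω.
Step 4 — Series with input arm Z1: Z_in = Z1 + (Z3 || Z2) = 131 + j121.9 Ω = 179∠42.9° Ω.

Z = 131 + j121.9 Ω = 179∠42.9° Ω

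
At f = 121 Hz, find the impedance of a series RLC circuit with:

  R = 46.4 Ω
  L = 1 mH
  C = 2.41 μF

Step 1 — Angular frequency: ω = 2π·f = 2π·121 = 760.3 rad/s.
Step 2 — Component impedances:
  R: Z = R = 46.4 Ω
  L: Z = jωL = j·760.3·0.001 = 0 + j0.7603 Ω
  C: Z = 1/(jωC) = -j/(ω·C) = 0 - j545.8 Ω
Step 3 — Series combination: Z_total = R + L + C = 46.4 - j545 Ω = 547∠-85.1° Ω.

Z = 46.4 - j545 Ω = 547∠-85.1° Ω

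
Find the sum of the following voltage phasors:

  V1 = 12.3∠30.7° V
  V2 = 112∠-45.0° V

Step 1 — Convert each phasor to rectangular form:
  V1 = 12.3·(cos(30.7°) + j·sin(30.7°)) = 10.58 + j6.28 V
  V2 = 112·(cos(-45.0°) + j·sin(-45.0°)) = 79.2 - j79.2 V
Step 2 — Sum components: V_total = 89.77 - j72.92 V.
Step 3 — Convert to polar: |V_total| = 115.7 V, ∠V_total = -39.1°.

V_total = 115.7∠-39.1° V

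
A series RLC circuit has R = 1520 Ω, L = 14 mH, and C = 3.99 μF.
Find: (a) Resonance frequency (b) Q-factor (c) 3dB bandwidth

Step 1 — Resonance: ω₀ = 1/√(LC) = 1/√(0.014·3.99e-06) = 4231 rad/s.
Step 2 — f₀ = ω₀/(2π) = 673.4 Hz.
Step 3 — Series Q: Q = ω₀L/R = 4231·0.014/1520 = 0.03897.
Step 4 — Bandwidth: Δω = ω₀/Q = 1.086e+05 rad/s; BW = Δω/(2π) = 1.728e+04 Hz.

(a) f₀ = 673.4 Hz  (b) Q = 0.03897  (c) BW = 1.728e+04 Hz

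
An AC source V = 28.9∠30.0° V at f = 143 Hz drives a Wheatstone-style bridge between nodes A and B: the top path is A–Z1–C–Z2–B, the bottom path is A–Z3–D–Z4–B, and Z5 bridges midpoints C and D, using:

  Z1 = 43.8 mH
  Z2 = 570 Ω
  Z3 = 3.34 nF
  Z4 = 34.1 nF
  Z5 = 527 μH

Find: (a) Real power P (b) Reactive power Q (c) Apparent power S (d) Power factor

Step 1 — Angular frequency: ω = 2π·f = 2π·143 = 898.5 rad/s.
Step 2 — Component impedances:
  Z1: Z = jωL = j·898.5·0.0438 = 0 + j39.35 Ω
  Z2: Z = R = 570 Ω
  Z3: Z = 1/(jωC) = -j/(ω·C) = 0 - j3.332e+05 Ω
  Z4: Z = 1/(jωC) = -j/(ω·C) = 0 - j3.264e+04 Ω
  Z5: Z = jωL = j·898.5·0.000527 = 0 + j0.4735 Ω
Step 3 — Bridge requires nodal analysis (the Z5 bridge couples midpoints C and D, so the two paths cannot be reduced to a simple series/parallel combination). Setting node B to ground and injecting 1 A at node A, the 3-node admittance system at A, C, D solves to V_A = Z_AB = 569.8 + j29.41 Ω = 570.6∠3.0° Ω.
Step 4 — Source phasor: V = 28.9∠30.0° V = 25.03 + j14.45 V.
Step 5 — Current: I = V / Z = 0.04511 + j0.02303 A = 0.05065∠27.0° A.
Step 6 — Complex power: S = V·I* = 1.462 + j0.07544 VA.
Step 7 — Real power: P = Re(S) = 1.462 W.
Step 8 — Reactive power: Q = Im(S) = 0.07544 VAR.
Step 9 — Apparent power: |S| = 1.464 VA.
Step 10 — Power factor: PF = P/|S| = 0.9987 (lagging).

(a) P = 1.462 W  (b) Q = 0.07544 VAR  (c) S = 1.464 VA  (d) PF = 0.9987 (lagging)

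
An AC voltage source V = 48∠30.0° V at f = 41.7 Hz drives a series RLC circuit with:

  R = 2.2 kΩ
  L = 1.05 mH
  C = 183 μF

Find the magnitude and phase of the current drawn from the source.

Step 1 — Angular frequency: ω = 2π·f = 2π·41.7 = 262 rad/s.
Step 2 — Component impedances:
  R: Z = R = 2200 Ω
  L: Z = jωL = j·262·0.00105 = 0 + j0.2751 Ω
  C: Z = 1/(jωC) = -j/(ω·C) = 0 - j20.86 Ω
Step 3 — Series combination: Z_total = R + L + C = 2200 - j20.58 Ω = 2200∠-0.5° Ω.
Step 4 — Source phasor: V = 48∠30.0° V = 41.57 + j24 V.
Step 5 — Ohm's law: I = V / Z_total = (41.57 + j24) / (2200 - j20.58) = 0.01879 + j0.01108 A.
Step 6 — Convert to polar: |I| = 0.02182 A, ∠I = 30.5°.

I = 0.02182∠30.5° A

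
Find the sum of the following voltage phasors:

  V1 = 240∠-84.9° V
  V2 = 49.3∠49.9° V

Step 1 — Convert each phasor to rectangular form:
  V1 = 240·(cos(-84.9°) + j·sin(-84.9°)) = 21.33 - j239 V
  V2 = 49.3·(cos(49.9°) + j·sin(49.9°)) = 31.76 + j37.71 V
Step 2 — Sum components: V_total = 53.09 - j201.3 V.
Step 3 — Convert to polar: |V_total| = 208.2 V, ∠V_total = -75.2°.

V_total = 208.2∠-75.2° V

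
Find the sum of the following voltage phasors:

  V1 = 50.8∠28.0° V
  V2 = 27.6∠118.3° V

Step 1 — Convert each phasor to rectangular form:
  V1 = 50.8·(cos(28.0°) + j·sin(28.0°)) = 44.85 + j23.85 V
  V2 = 27.6·(cos(118.3°) + j·sin(118.3°)) = -13.08 + j24.3 V
Step 2 — Sum components: V_total = 31.77 + j48.15 V.
Step 3 — Convert to polar: |V_total| = 57.69 V, ∠V_total = 56.6°.

V_total = 57.69∠56.6° V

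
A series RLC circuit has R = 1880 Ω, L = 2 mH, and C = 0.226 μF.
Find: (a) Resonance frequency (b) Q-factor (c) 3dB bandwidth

Step 1 — Resonance condition Im(Z)=0 gives ω₀ = 1/√(LC).
Step 2 — ω₀ = 1/√(0.002·2.26e-07) = 4.704e+04 rad/s.
Step 3 — f₀ = ω₀/(2π) = 7486 Hz.
Step 4 — Series Q: Q = ω₀L/R = 4.704e+04·0.002/1880 = 0.05004.
Step 5 — 3dB bandwidth: Δω = ω₀/Q = 9.4e+05 rad/s; BW = Δω/(2π) = 1.496e+05 Hz.

(a) f₀ = 7486 Hz  (b) Q = 0.05004  (c) BW = 1.496e+05 Hz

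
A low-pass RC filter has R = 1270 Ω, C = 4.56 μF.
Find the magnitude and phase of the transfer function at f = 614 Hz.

Step 1 — Angular frequency: ω = 2π·614 = 3858 rad/s.
Step 2 — Transfer function: H(jω) = 1/(1 + jωRC).
Step 3 — Denominator: 1 + jωRC = 1 + j·3858·1270·4.56e-06 = 1 + j22.34.
Step 4 — H = 0.001999 - j0.04467.
Step 5 — Magnitude: |H| = 0.04471 (-27.0 dB); phase: φ = -87.4°.

|H| = 0.04471 (-27.0 dB), φ = -87.4°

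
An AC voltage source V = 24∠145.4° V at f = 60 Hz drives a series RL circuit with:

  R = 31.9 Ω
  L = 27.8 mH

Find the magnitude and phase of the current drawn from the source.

Step 1 — Angular frequency: ω = 2π·f = 2π·60 = 377 rad/s.
Step 2 — Component impedances:
  R: Z = R = 31.9 Ω
  L: Z = jωL = j·377·0.0278 = 0 + j10.48 Ω
Step 3 — Series combination: Z_total = R + L = 31.9 + j10.48 Ω = 33.58∠18.2° Ω.
Step 4 — Source phasor: V = 24∠145.4° V = -19.76 + j13.63 V.
Step 5 — Ohm's law: I = V / Z_total = (-19.76 + j13.63) / (31.9 + j10.48) = -0.4323 + j0.5692 A.
Step 6 — Convert to polar: |I| = 0.7148 A, ∠I = 127.2°.

I = 0.7148∠127.2° A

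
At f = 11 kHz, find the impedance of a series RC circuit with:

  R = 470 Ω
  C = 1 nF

Step 1 — Angular frequency: ω = 2π·f = 2π·1.1e+04 = 6.912e+04 rad/s.
Step 2 — Component impedances:
  R: Z = R = 470 Ω
  C: Z = 1/(jωC) = -j/(ω·C) = 0 - j1.447e+04 Ω
Step 3 — Series combination: Z_total = R + C = 470 - j1.447e+04 Ω = 1.448e+04∠-88.1° Ω.

Z = 470 - j1.447e+04 Ω = 1.448e+04∠-88.1° Ω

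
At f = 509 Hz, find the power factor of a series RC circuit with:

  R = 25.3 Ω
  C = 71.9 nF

Step 1 — Angular frequency: ω = 2π·f = 2π·509 = 3198 rad/s.
Step 2 — Component impedances:
  R: Z = R = 25.3 Ω
  C: Z = 1/(jωC) = -j/(ω·C) = 0 - j4349 Ω
Step 3 — Series combination: Z_total = R + C = 25.3 - j4349 Ω = 4349∠-89.7° Ω.
Step 4 — Power factor: PF = cos(φ) = Re(Z)/|Z| = 25.3/4348.9 = 0.005818.
Step 5 — Type: Im(Z) = -4349 ⇒ leading (phase φ = -89.7°).

PF = 0.005818 (leading, φ = -89.7°)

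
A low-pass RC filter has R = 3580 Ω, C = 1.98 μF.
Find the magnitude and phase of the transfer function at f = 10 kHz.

Step 1 — Angular frequency: ω = 2π·1e+04 = 6.283e+04 rad/s.
Step 2 — Transfer function: H(jω) = 1/(1 + jωRC).
Step 3 — Denominator: 1 + jωRC = 1 + j·6.283e+04·3580·1.98e-06 = 1 + j445.4.
Step 4 — H = 5.041e-06 - j0.002245.
Step 5 — Magnitude: |H| = 0.002245 (-53.0 dB); phase: φ = -89.9°.

|H| = 0.002245 (-53.0 dB), φ = -89.9°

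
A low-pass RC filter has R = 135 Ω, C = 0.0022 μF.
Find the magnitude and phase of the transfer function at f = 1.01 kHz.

Step 1 — Angular frequency: ω = 2π·1010 = 6346 rad/s.
Step 2 — Transfer function: H(jω) = 1/(1 + jωRC).
Step 3 — Denominator: 1 + jωRC = 1 + j·6346·135·2.2e-09 = 1 + j0.001885.
Step 4 — H = 1 - j0.001885.
Step 5 — Magnitude: |H| = 1 (-0.0 dB); phase: φ = -0.1°.

|H| = 1 (-0.0 dB), φ = -0.1°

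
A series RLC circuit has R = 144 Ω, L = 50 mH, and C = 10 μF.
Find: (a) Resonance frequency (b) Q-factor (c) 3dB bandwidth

Step 1 — Resonance condition Im(Z)=0 gives ω₀ = 1/√(LC).
Step 2 — ω₀ = 1/√(0.05·1e-05) = 1414 rad/s.
Step 3 — f₀ = ω₀/(2π) = 225.1 Hz.
Step 4 — Series Q: Q = ω₀L/R = 1414·0.05/144 = 0.491.
Step 5 — 3dB bandwidth: Δω = ω₀/Q = 2880 rad/s; BW = Δω/(2π) = 458.4 Hz.

(a) f₀ = 225.1 Hz  (b) Q = 0.491  (c) BW = 458.4 Hz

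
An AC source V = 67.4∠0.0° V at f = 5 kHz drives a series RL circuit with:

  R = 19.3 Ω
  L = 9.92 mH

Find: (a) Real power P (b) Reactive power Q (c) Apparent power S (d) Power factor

Step 1 — Angular frequency: ω = 2π·f = 2π·5000 = 3.142e+04 rad/s.
Step 2 — Component impedances:
  R: Z = R = 19.3 Ω
  L: Z = jωL = j·3.142e+04·0.00992 = 0 + j311.6 Ω
Step 3 — Series combination: Z_total = R + L = 19.3 + j311.6 Ω = 312.2∠86.5° Ω.
Step 4 — Source phasor: V = 67.4∠0.0° V = 67.4 V.
Step 5 — Current: I = V / Z = 0.01334 - j0.2154 A = 0.2159∠-86.5° A.
Step 6 — Complex power: S = V·I* = 0.8993 + j14.52 VA.
Step 7 — Real power: P = Re(S) = 0.8993 W.
Step 8 — Reactive power: Q = Im(S) = 14.52 VAR.
Step 9 — Apparent power: |S| = 14.55 VA.
Step 10 — Power factor: PF = P/|S| = 0.06181 (lagging).

(a) P = 0.8993 W  (b) Q = 14.52 VAR  (c) S = 14.55 VA  (d) PF = 0.06181 (lagging)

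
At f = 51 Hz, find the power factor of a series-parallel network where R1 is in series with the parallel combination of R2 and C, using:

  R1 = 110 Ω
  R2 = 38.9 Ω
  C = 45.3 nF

Step 1 — Angular frequency: ω = 2π·f = 2π·51 = 320.4 rad/s.
Step 2 — Component impedances:
  R1: Z = R = 110 Ω
  R2: Z = R = 38.9 Ω
  C: Z = 1/(jωC) = -j/(ω·C) = 0 - j6.889e+04 Ω
Step 3 — Parallel branch: R2 || C = 1/(1/R2 + 1/C) = 38.9 - j0.02197 Ω.
Step 4 — Series with R1: Z_total = R1 + (R2 || C) = 148.9 - j0.02197 Ω = 148.9∠-0.0° Ω.
Step 5 — Power factor: PF = cos(φ) = Re(Z)/|Z| = 148.9/148.9 = 1.
Step 6 — Type: Im(Z) = -0.02197 ⇒ leading (phase φ = -0.0°).

PF = 1 (leading, φ = -0.0°)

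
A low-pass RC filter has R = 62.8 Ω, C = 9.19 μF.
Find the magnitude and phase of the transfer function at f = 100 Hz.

Step 1 — Angular frequency: ω = 2π·100 = 628.3 rad/s.
Step 2 — Transfer function: H(jω) = 1/(1 + jωRC).
Step 3 — Denominator: 1 + jωRC = 1 + j·628.3·62.8·9.19e-06 = 1 + j0.3626.
Step 4 — H = 0.8838 - j0.3205.
Step 5 — Magnitude: |H| = 0.9401 (-0.5 dB); phase: φ = -19.9°.

|H| = 0.9401 (-0.5 dB), φ = -19.9°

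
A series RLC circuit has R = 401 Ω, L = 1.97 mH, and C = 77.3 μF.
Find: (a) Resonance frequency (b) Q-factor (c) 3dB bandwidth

Step 1 — Resonance: ω₀ = 1/√(LC) = 1/√(0.00197·7.73e-05) = 2563 rad/s.
Step 2 — f₀ = ω₀/(2π) = 407.8 Hz.
Step 3 — Series Q: Q = ω₀L/R = 2563·0.00197/401 = 0.01259.
Step 4 — Bandwidth: Δω = ω₀/Q = 2.036e+05 rad/s; BW = Δω/(2π) = 3.24e+04 Hz.

(a) f₀ = 407.8 Hz  (b) Q = 0.01259  (c) BW = 3.24e+04 Hz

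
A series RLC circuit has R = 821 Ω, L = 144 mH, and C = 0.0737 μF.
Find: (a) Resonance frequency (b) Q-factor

Step 1 — Resonance condition Im(Z)=0 gives ω₀ = 1/√(LC).
Step 2 — ω₀ = 1/√(0.144·7.37e-08) = 9707 rad/s.
Step 3 — f₀ = ω₀/(2π) = 1545 Hz.
Step 4 — Series Q: Q = ω₀L/R = 9707·0.144/821 = 1.703.

(a) f₀ = 1545 Hz  (b) Q = 1.703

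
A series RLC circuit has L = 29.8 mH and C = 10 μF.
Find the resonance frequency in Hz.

Step 1 — Resonance condition Im(Z)=0 gives ω₀ = 1/√(LC).
Step 2 — ω₀ = 1/√(0.0298·1e-05) = 1832 rad/s.
Step 3 — f₀ = ω₀/(2π) = 291.5 Hz.

f₀ = 291.5 Hz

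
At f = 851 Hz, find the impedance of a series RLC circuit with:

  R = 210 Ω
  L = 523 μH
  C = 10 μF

Step 1 — Angular frequency: ω = 2π·f = 2π·851 = 5347 rad/s.
Step 2 — Component impedances:
  R: Z = R = 210 Ω
  L: Z = jωL = j·5347·0.000523 = 0 + j2.796 Ω
  C: Z = 1/(jωC) = -j/(ω·C) = 0 - j18.7 Ω
Step 3 — Series combination: Z_total = R + L + C = 210 - j15.91 Ω = 210.6∠-4.3° Ω.

Z = 210 - j15.91 Ω = 210.6∠-4.3° Ω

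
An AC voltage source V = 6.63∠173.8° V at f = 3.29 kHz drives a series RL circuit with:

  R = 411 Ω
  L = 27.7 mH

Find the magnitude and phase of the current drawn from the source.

Step 1 — Angular frequency: ω = 2π·f = 2π·3290 = 2.067e+04 rad/s.
Step 2 — Component impedances:
  R: Z = R = 411 Ω
  L: Z = jωL = j·2.067e+04·0.0277 = 0 + j572.6 Ω
Step 3 — Series combination: Z_total = R + L = 411 + j572.6 Ω = 704.8∠54.3° Ω.
Step 4 — Source phasor: V = 6.63∠173.8° V = -6.591 + j0.716 V.
Step 5 — Ohm's law: I = V / Z_total = (-6.591 + j0.716) / (411 + j572.6) = -0.004628 + j0.008189 A.
Step 6 — Convert to polar: |I| = 0.009406 A, ∠I = 119.5°.

I = 0.009406∠119.5° A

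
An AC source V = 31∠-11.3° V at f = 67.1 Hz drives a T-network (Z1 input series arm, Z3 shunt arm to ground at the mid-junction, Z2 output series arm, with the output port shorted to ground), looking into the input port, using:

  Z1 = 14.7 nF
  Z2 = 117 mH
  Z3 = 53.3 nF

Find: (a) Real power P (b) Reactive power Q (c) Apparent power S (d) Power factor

Step 1 — Angular frequency: ω = 2π·f = 2π·67.1 = 421.6 rad/s.
Step 2 — Component impedances:
  Z1: Z = 1/(jωC) = -j/(ω·C) = 0 - j1.614e+05 Ω
  Z2: Z = jωL = j·421.6·0.117 = 0 + j49.33 Ω
  Z3: Z = 1/(jωC) = -j/(ω·C) = 0 - j4.45e+04 Ω
Step 3 — With the output port shorted to ground, the output series arm Z2 runs from the junction to ground; the shunt arm Z3 also runs from the junction to ground. They appear in parallel: Z3 || Z2 = 0 + j49.38 Ω.
Step 4 — Series with input arm Z1: Z_in = Z1 + (Z3 || Z2) = 0 - j1.613e+05 Ω = 1.613e+05∠-90.0° Ω.
Step 5 — Source phasor: V = 31∠-11.3° V = 30.4 - j6.074 V.
Step 6 — Current: I = V / Z = 3.766e-05 + j0.0001885 A = 0.0001922∠78.7° A.
Step 7 — Complex power: S = V·I* = 0 - j0.005958 VA.
Step 8 — Real power: P = Re(S) = 0 W.
Step 9 — Reactive power: Q = Im(S) = -0.005958 VAR.
Step 10 — Apparent power: |S| = 0.005958 VA.
Step 11 — Power factor: PF = P/|S| = 0 (leading).

(a) P = 0 W  (b) Q = -0.005958 VAR  (c) S = 0.005958 VA  (d) PF = 0 (leading)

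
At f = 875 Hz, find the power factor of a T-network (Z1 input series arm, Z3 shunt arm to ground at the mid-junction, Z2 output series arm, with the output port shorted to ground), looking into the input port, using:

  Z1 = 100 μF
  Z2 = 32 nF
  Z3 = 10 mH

Step 1 — Angular frequency: ω = 2π·f = 2π·875 = 5498 rad/s.
Step 2 — Component impedances:
  Z1: Z = 1/(jωC) = -j/(ω·C) = 0 - j1.819 Ω
  Z2: Z = 1/(jωC) = -j/(ω·C) = 0 - j5684 Ω
  Z3: Z = jωL = j·5498·0.01 = 0 + j54.98 Ω
Step 3 — With the output port shorted to ground, the output series arm Z2 runs from the junction to ground; the shunt arm Z3 also runs from the junction to ground. They appear in parallel: Z3 || Z2 = 0 + j55.51 Ω.
Step 4 — Series with input arm Z1: Z_in = Z1 + (Z3 || Z2) = 0 + j53.7 Ω = 53.7∠90.0° Ω.
Step 5 — Power factor: PF = cos(φ) = Re(Z)/|Z| = 0/53.7 = 0.
Step 6 — Type: Im(Z) = 53.7 ⇒ lagging (phase φ = 90.0°).

PF = 0 (lagging, φ = 90.0°)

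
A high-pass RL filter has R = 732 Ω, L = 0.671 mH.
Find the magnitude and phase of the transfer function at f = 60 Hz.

Step 1 — Angular frequency: ω = 2π·60 = 377 rad/s.
Step 2 — Transfer function: H(jω) = jωL/(R + jωL).
Step 3 — Numerator jωL = j·0.253; denominator R + jωL = 732 + j0.253.
Step 4 — H = 1.194e-07 + j0.0003456.
Step 5 — Magnitude: |H| = 0.0003456 (-69.2 dB); phase: φ = 90.0°.

|H| = 0.0003456 (-69.2 dB), φ = 90.0°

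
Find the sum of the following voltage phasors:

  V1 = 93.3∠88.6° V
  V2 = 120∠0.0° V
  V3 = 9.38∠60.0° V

Step 1 — Convert each phasor to rectangular form:
  V1 = 93.3·(cos(88.6°) + j·sin(88.6°)) = 2.28 + j93.27 V
  V2 = 120·(cos(0.0°) + j·sin(0.0°)) = 120 V
  V3 = 9.38·(cos(60.0°) + j·sin(60.0°)) = 4.69 + j8.123 V
Step 2 — Sum components: V_total = 127 + j101.4 V.
Step 3 — Convert to polar: |V_total| = 162.5 V, ∠V_total = 38.6°.

V_total = 162.5∠38.6° V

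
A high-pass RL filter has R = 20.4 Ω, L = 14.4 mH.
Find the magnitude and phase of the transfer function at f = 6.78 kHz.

Step 1 — Angular frequency: ω = 2π·6780 = 4.26e+04 rad/s.
Step 2 — Transfer function: H(jω) = jωL/(R + jωL).
Step 3 — Numerator jωL = j·613.4; denominator R + jωL = 20.4 + j613.4.
Step 4 — H = 0.9989 + j0.03322.
Step 5 — Magnitude: |H| = 0.9994 (-0.0 dB); phase: φ = 1.9°.

|H| = 0.9994 (-0.0 dB), φ = 1.9°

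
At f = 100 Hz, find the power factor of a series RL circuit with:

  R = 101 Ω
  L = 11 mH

Step 1 — Angular frequency: ω = 2π·f = 2π·100 = 628.3 rad/s.
Step 2 — Component impedances:
  R: Z = R = 101 Ω
  L: Z = jωL = j·628.3·0.011 = 0 + j6.912 Ω
Step 3 — Series combination: Z_total = R + L = 101 + j6.912 Ω = 101.2∠3.9° Ω.
Step 4 — Power factor: PF = cos(φ) = Re(Z)/|Z| = 101/101.236 = 0.9977.
Step 5 — Type: Im(Z) = 6.912 ⇒ lagging (phase φ = 3.9°).

PF = 0.9977 (lagging, φ = 3.9°)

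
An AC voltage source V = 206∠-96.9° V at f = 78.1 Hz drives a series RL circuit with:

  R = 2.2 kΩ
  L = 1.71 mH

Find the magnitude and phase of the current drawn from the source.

Step 1 — Angular frequency: ω = 2π·f = 2π·78.1 = 490.7 rad/s.
Step 2 — Component impedances:
  R: Z = R = 2200 Ω
  L: Z = jωL = j·490.7·0.00171 = 0 + j0.8391 Ω
Step 3 — Series combination: Z_total = R + L = 2200 + j0.8391 Ω = 2200∠0.0° Ω.
Step 4 — Source phasor: V = 206∠-96.9° V = -24.75 - j204.5 V.
Step 5 — Ohm's law: I = V / Z_total = (-24.75 - j204.5) / (2200 + j0.8391) = -0.01128 - j0.09295 A.
Step 6 — Convert to polar: |I| = 0.09364 A, ∠I = -96.9°.

I = 0.09364∠-96.9° A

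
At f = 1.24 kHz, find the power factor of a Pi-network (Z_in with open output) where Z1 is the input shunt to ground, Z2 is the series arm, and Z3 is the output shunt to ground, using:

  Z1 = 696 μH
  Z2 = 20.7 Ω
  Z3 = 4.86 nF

Step 1 — Angular frequency: ω = 2π·f = 2π·1240 = 7791 rad/s.
Step 2 — Component impedances:
  Z1: Z = jωL = j·7791·0.000696 = 0 + j5.423 Ω
  Z2: Z = R = 20.7 Ω
  Z3: Z = 1/(jωC) = -j/(ω·C) = 0 - j2.641e+04 Ω
Step 3 — With open output, the series arm Z2 and the output shunt Z3 appear in series to ground: Z2 + Z3 = 20.7 - j2.641e+04 Ω.
Step 4 — Parallel with input shunt Z1: Z_in = Z1 || (Z2 + Z3) = 8.731e-07 + j5.424 Ω = 5.424∠90.0° Ω.
Step 5 — Power factor: PF = cos(φ) = Re(Z)/|Z| = 8.731e-07/5.424 = 1.61e-07.
Step 6 — Type: Im(Z) = 5.424 ⇒ lagging (phase φ = 90.0°).

PF = 1.61e-07 (lagging, φ = 90.0°)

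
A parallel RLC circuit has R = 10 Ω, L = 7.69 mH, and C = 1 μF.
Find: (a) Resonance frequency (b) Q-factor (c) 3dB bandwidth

Step 1 — Resonance: ω₀ = 1/√(LC) = 1/√(0.00769·1e-06) = 1.14e+04 rad/s.
Step 2 — f₀ = ω₀/(2π) = 1815 Hz.
Step 3 — Parallel Q: Q = R/(ω₀L) = 10/(1.14e+04·0.00769) = 0.114.
Step 4 — Bandwidth: Δω = ω₀/Q = 1e+05 rad/s; BW = Δω/(2π) = 1.592e+04 Hz.

(a) f₀ = 1815 Hz  (b) Q = 0.114  (c) BW = 1.592e+04 Hz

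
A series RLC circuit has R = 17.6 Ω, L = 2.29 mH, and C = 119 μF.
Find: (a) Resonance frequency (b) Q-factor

Step 1 — Resonance condition Im(Z)=0 gives ω₀ = 1/√(LC).
Step 2 — ω₀ = 1/√(0.00229·0.000119) = 1916 rad/s.
Step 3 — f₀ = ω₀/(2π) = 304.9 Hz.
Step 4 — Series Q: Q = ω₀L/R = 1916·0.00229/17.6 = 0.2492.

(a) f₀ = 304.9 Hz  (b) Q = 0.2492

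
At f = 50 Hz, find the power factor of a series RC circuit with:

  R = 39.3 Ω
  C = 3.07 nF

Step 1 — Angular frequency: ω = 2π·f = 2π·50 = 314.2 rad/s.
Step 2 — Component impedances:
  R: Z = R = 39.3 Ω
  C: Z = 1/(jωC) = -j/(ω·C) = 0 - j1.037e+06 Ω
Step 3 — Series combination: Z_total = R + C = 39.3 - j1.037e+06 Ω = 1.037e+06∠-90.0° Ω.
Step 4 — Power factor: PF = cos(φ) = Re(Z)/|Z| = 39.3/1.037e+06 = 3.79e-05.
Step 5 — Type: Im(Z) = -1.037e+06 ⇒ leading (phase φ = -90.0°).

PF = 3.79e-05 (leading, φ = -90.0°)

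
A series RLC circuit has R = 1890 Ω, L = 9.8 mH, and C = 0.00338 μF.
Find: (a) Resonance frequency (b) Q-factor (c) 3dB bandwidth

Step 1 — Resonance: ω₀ = 1/√(LC) = 1/√(0.0098·3.38e-09) = 1.738e+05 rad/s.
Step 2 — f₀ = ω₀/(2π) = 2.765e+04 Hz.
Step 3 — Series Q: Q = ω₀L/R = 1.738e+05·0.0098/1890 = 0.9009.
Step 4 — Bandwidth: Δω = ω₀/Q = 1.929e+05 rad/s; BW = Δω/(2π) = 3.069e+04 Hz.

(a) f₀ = 2.765e+04 Hz  (b) Q = 0.9009  (c) BW = 3.069e+04 Hz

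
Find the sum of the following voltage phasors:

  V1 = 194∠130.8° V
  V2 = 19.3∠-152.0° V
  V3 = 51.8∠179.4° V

Step 1 — Convert each phasor to rectangular form:
  V1 = 194·(cos(130.8°) + j·sin(130.8°)) = -126.8 + j146.9 V
  V2 = 19.3·(cos(-152.0°) + j·sin(-152.0°)) = -17.04 - j9.061 V
  V3 = 51.8·(cos(179.4°) + j·sin(179.4°)) = -51.8 + j0.5424 V
Step 2 — Sum components: V_total = -195.6 + j138.3 V.
Step 3 — Convert to polar: |V_total| = 239.6 V, ∠V_total = 144.7°.

V_total = 239.6∠144.7° V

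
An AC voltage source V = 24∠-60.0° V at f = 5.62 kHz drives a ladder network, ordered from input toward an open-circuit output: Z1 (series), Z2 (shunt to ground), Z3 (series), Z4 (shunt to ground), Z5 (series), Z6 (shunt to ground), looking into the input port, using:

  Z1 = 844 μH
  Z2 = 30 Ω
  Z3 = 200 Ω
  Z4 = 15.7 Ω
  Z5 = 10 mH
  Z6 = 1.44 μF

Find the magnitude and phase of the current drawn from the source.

Step 1 — Angular frequency: ω = 2π·f = 2π·5620 = 3.531e+04 rad/s.
Step 2 — Component impedances:
  Z1: Z = jωL = j·3.531e+04·0.000844 = 0 + j29.8 Ω
  Z2: Z = R = 30 Ω
  Z3: Z = R = 200 Ω
  Z4: Z = R = 15.7 Ω
  Z5: Z = jωL = j·3.531e+04·0.01 = 0 + j353.1 Ω
  Z6: Z = 1/(jωC) = -j/(ω·C) = 0 - j19.67 Ω
Step 3 — Ladder network (open output): work backward from the far end, alternating series and parallel combinations. Z_in = 26.34 + j29.81 Ω = 39.78∠48.5° Ω.
Step 4 — Source phasor: V = 24∠-60.0° V = 12 - j20.78 V.
Step 5 — Ohm's law: I = V / Z_total = (12 - j20.78) / (26.34 + j29.81) = -0.1919 - j0.572 A.
Step 6 — Convert to polar: |I| = 0.6033 A, ∠I = -108.5°.

I = 0.6033∠-108.5° A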